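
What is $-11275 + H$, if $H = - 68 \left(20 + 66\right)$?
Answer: $-17123$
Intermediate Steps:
$H = -5848$ ($H = \left(-68\right) 86 = -5848$)
$-11275 + H = -11275 - 5848 = -17123$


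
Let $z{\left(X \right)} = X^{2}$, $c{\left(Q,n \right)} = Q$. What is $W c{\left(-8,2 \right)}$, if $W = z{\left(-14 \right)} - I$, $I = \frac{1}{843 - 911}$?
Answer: $- \frac{26658}{17} \approx -1568.1$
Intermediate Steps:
$I = - \frac{1}{68}$ ($I = \frac{1}{843 - 911} = \frac{1}{-68} = - \frac{1}{68} \approx -0.014706$)
$W = \frac{13329}{68}$ ($W = \left(-14\right)^{2} - - \frac{1}{68} = 196 + \frac{1}{68} = \frac{13329}{68} \approx 196.01$)
$W c{\left(-8,2 \right)} = \frac{13329}{68} \left(-8\right) = - \frac{26658}{17}$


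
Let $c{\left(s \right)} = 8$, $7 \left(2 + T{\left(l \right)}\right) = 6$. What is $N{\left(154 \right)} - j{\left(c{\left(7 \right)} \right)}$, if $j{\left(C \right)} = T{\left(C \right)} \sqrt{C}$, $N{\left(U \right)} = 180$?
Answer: $180 + \frac{16 \sqrt{2}}{7} \approx 183.23$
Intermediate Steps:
$T{\left(l \right)} = - \frac{8}{7}$ ($T{\left(l \right)} = -2 + \frac{1}{7} \cdot 6 = -2 + \frac{6}{7} = - \frac{8}{7}$)
$j{\left(C \right)} = - \frac{8 \sqrt{C}}{7}$
$N{\left(154 \right)} - j{\left(c{\left(7 \right)} \right)} = 180 - - \frac{8 \sqrt{8}}{7} = 180 - - \frac{8 \cdot 2 \sqrt{2}}{7} = 180 - - \frac{16 \sqrt{2}}{7} = 180 + \frac{16 \sqrt{2}}{7}$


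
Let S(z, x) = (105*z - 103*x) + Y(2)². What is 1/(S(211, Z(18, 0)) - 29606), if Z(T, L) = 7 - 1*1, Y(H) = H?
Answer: -1/8065 ≈ -0.00012399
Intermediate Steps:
Z(T, L) = 6 (Z(T, L) = 7 - 1 = 6)
S(z, x) = 4 - 103*x + 105*z (S(z, x) = (105*z - 103*x) + 2² = (-103*x + 105*z) + 4 = 4 - 103*x + 105*z)
1/(S(211, Z(18, 0)) - 29606) = 1/((4 - 103*6 + 105*211) - 29606) = 1/((4 - 618 + 22155) - 29606) = 1/(21541 - 29606) = 1/(-8065) = -1/8065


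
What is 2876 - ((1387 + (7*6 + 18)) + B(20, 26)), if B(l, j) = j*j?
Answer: 753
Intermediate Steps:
B(l, j) = j²
2876 - ((1387 + (7*6 + 18)) + B(20, 26)) = 2876 - ((1387 + (7*6 + 18)) + 26²) = 2876 - ((1387 + (42 + 18)) + 676) = 2876 - ((1387 + 60) + 676) = 2876 - (1447 + 676) = 2876 - 1*2123 = 2876 - 2123 = 753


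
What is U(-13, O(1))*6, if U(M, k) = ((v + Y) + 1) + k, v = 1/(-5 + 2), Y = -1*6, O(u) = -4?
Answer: -56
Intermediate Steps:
Y = -6
v = -⅓ (v = 1/(-3) = -⅓ ≈ -0.33333)
U(M, k) = -16/3 + k (U(M, k) = ((-⅓ - 6) + 1) + k = (-19/3 + 1) + k = -16/3 + k)
U(-13, O(1))*6 = (-16/3 - 4)*6 = -28/3*6 = -56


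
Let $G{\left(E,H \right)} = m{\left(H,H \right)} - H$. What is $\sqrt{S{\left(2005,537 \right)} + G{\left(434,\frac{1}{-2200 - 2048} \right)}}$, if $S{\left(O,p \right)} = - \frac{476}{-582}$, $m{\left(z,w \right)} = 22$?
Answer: $\frac{\sqrt{107619149302}}{68676} \approx 4.7768$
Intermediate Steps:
$S{\left(O,p \right)} = \frac{238}{291}$ ($S{\left(O,p \right)} = \left(-476\right) \left(- \frac{1}{582}\right) = \frac{238}{291}$)
$G{\left(E,H \right)} = 22 - H$
$\sqrt{S{\left(2005,537 \right)} + G{\left(434,\frac{1}{-2200 - 2048} \right)}} = \sqrt{\frac{238}{291} + \left(22 - \frac{1}{-2200 - 2048}\right)} = \sqrt{\frac{238}{291} + \left(22 - \frac{1}{-4248}\right)} = \sqrt{\frac{238}{291} + \left(22 - - \frac{1}{4248}\right)} = \sqrt{\frac{238}{291} + \left(22 + \frac{1}{4248}\right)} = \sqrt{\frac{238}{291} + \frac{93457}{4248}} = \sqrt{\frac{9402337}{412056}} = \frac{\sqrt{107619149302}}{68676}$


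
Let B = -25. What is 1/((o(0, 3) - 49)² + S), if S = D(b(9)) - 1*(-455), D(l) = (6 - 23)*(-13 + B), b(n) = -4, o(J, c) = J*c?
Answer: 1/3502 ≈ 0.00028555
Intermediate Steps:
D(l) = 646 (D(l) = (6 - 23)*(-13 - 25) = -17*(-38) = 646)
S = 1101 (S = 646 - 1*(-455) = 646 + 455 = 1101)
1/((o(0, 3) - 49)² + S) = 1/((0*3 - 49)² + 1101) = 1/((0 - 49)² + 1101) = 1/((-49)² + 1101) = 1/(2401 + 1101) = 1/3502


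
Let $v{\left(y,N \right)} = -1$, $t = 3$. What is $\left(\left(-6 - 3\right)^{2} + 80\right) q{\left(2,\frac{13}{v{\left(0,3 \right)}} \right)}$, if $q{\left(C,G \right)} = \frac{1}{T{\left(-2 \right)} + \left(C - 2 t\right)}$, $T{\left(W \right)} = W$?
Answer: $- \frac{161}{6} \approx -26.833$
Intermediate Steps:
$q{\left(C,G \right)} = \frac{1}{-8 + C}$ ($q{\left(C,G \right)} = \frac{1}{-2 + \left(C - 6\right)} = \frac{1}{-2 + \left(-6 + C\right)} = \frac{1}{-8 + C}$)
$\left(\left(-6 - 3\right)^{2} + 80\right) q{\left(2,\frac{13}{v{\left(0,3 \right)}} \right)} = \frac{\left(-6 - 3\right)^{2} + 80}{-8 + 2} = \frac{\left(-9\right)^{2} + 80}{-6} = \left(81 + 80\right) \left(- \frac{1}{6}\right) = 161 \left(- \frac{1}{6}\right) = - \frac{161}{6}$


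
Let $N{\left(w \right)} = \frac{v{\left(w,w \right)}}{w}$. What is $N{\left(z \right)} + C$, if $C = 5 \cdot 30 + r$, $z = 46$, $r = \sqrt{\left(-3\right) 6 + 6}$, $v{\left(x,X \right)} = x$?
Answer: $151 + 2 i \sqrt{3} \approx 151.0 + 3.4641 i$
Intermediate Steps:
$r = 2 i \sqrt{3}$ ($r = \sqrt{-18 + 6} = \sqrt{-12} = 2 i \sqrt{3} \approx 3.4641 i$)
$N{\left(w \right)} = 1$ ($N{\left(w \right)} = \frac{w}{w} = 1$)
$C = 150 + 2 i \sqrt{3}$ ($C = 5 \cdot 30 + 2 i \sqrt{3} = 150 + 2 i \sqrt{3} \approx 150.0 + 3.4641 i$)
$N{\left(z \right)} + C = 1 + \left(150 + 2 i \sqrt{3}\right) = 151 + 2 i \sqrt{3}$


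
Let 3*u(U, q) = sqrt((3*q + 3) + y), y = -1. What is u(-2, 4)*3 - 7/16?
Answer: -7/16 + sqrt(14) ≈ 3.3042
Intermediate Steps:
u(U, q) = sqrt(2 + 3*q)/3 (u(U, q) = sqrt((3*q + 3) - 1)/3 = sqrt((3 + 3*q) - 1)/3 = sqrt(2 + 3*q)/3)
u(-2, 4)*3 - 7/16 = (sqrt(2 + 3*4)/3)*3 - 7/16 = (sqrt(2 + 12)/3)*3 - 7*1/16 = (sqrt(14)/3)*3 - 7/16 = sqrt(14) - 7/16 = -7/16 + sqrt(14)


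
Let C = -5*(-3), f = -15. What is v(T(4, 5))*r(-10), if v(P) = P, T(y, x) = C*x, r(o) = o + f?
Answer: -1875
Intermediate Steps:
C = 15
r(o) = -15 + o (r(o) = o - 15 = -15 + o)
T(y, x) = 15*x
v(T(4, 5))*r(-10) = (15*5)*(-15 - 10) = 75*(-25) = -1875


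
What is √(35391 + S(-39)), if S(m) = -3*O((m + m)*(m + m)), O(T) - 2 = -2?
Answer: √35391 ≈ 188.13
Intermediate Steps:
O(T) = 0 (O(T) = 2 - 2 = 0)
S(m) = 0 (S(m) = -3*0 = 0)
√(35391 + S(-39)) = √(35391 + 0) = √35391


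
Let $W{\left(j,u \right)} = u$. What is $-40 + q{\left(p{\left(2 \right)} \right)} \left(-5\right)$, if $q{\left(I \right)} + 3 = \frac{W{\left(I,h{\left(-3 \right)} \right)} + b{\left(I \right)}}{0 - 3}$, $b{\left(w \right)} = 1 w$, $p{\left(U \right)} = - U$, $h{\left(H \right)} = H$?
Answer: $- \frac{100}{3} \approx -33.333$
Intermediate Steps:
$b{\left(w \right)} = w$
$q{\left(I \right)} = -2 - \frac{I}{3}$ ($q{\left(I \right)} = -3 + \frac{-3 + I}{0 - 3} = -3 + \frac{-3 + I}{-3} = -3 + \left(-3 + I\right) \left(- \frac{1}{3}\right) = -3 - \left(-1 + \frac{I}{3}\right) = -2 - \frac{I}{3}$)
$-40 + q{\left(p{\left(2 \right)} \right)} \left(-5\right) = -40 + \left(-2 - \frac{\left(-1\right) 2}{3}\right) \left(-5\right) = -40 + \left(-2 - - \frac{2}{3}\right) \left(-5\right) = -40 + \left(-2 + \frac{2}{3}\right) \left(-5\right) = -40 - - \frac{20}{3} = -40 + \frac{20}{3} = - \frac{100}{3}$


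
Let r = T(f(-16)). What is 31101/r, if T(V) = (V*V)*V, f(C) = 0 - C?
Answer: 31101/4096 ≈ 7.5930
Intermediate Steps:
f(C) = -C
T(V) = V³ (T(V) = V²*V = V³)
r = 4096 (r = (-1*(-16))³ = 16³ = 4096)
31101/r = 31101/4096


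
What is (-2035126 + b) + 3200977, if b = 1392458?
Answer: 2558309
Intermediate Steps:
(-2035126 + b) + 3200977 = (-2035126 + 1392458) + 3200977 = -642668 + 3200977 = 2558309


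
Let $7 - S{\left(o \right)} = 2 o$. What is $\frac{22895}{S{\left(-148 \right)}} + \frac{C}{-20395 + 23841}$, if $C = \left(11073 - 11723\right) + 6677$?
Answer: $\frac{80722351}{1044138} \approx 77.31$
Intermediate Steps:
$S{\left(o \right)} = 7 - 2 o$
$C = 6027$ ($C = -650 + 6677 = 6027$)
$\frac{22895}{S{\left(-148 \right)}} + \frac{C}{-20395 + 23841} = \frac{22895}{7 - -296} + \frac{6027}{-20395 + 23841} = \frac{22895}{7 + 296} + \frac{6027}{3446} = \frac{22895}{303} + 6027 \cdot \frac{1}{3446} = 22895 \cdot \frac{1}{303} + \frac{6027}{3446} = \frac{22895}{303} + \frac{6027}{3446} = \frac{80722351}{1044138}$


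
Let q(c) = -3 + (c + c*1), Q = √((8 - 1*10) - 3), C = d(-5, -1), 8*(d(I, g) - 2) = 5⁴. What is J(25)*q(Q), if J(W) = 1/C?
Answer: -24/641 + 16*I*√5/641 ≈ -0.037441 + 0.055815*I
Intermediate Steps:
d(I, g) = 641/8 (d(I, g) = 2 + (⅛)*5⁴ = 2 + (⅛)*625 = 2 + 625/8 = 641/8)
C = 641/8 ≈ 80.125
J(W) = 8/641 (J(W) = 1/(641/8) = 8/641)
Q = I*√5 (Q = √((8 - 10) - 3) = √(-2 - 3) = √(-5) = I*√5 ≈ 2.2361*I)
q(c) = -3 + 2*c (q(c) = -3 + (c + c) = -3 + 2*c)
J(25)*q(Q) = 8*(-3 + 2*(I*√5))/641 = 8*(-3 + 2*I*√5)/641 = -24/641 + 16*I*√5/641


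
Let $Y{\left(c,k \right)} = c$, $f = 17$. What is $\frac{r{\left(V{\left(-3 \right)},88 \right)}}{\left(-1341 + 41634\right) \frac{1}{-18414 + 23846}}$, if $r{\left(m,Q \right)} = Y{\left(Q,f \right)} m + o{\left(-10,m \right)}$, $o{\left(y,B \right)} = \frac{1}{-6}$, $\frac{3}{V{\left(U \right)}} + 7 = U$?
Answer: $- \frac{2164652}{604395} \approx -3.5815$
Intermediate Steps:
$V{\left(U \right)} = \frac{3}{-7 + U}$
$o{\left(y,B \right)} = - \frac{1}{6}$
$r{\left(m,Q \right)} = - \frac{1}{6} + Q m$ ($r{\left(m,Q \right)} = Q m - \frac{1}{6} = - \frac{1}{6} + Q m$)
$\frac{r{\left(V{\left(-3 \right)},88 \right)}}{\left(-1341 + 41634\right) \frac{1}{-18414 + 23846}} = \frac{- \frac{1}{6} + 88 \frac{3}{-7 - 3}}{\left(-1341 + 41634\right) \frac{1}{-18414 + 23846}} = \frac{- \frac{1}{6} + 88 \frac{3}{-10}}{40293 \cdot \frac{1}{5432}} = \frac{- \frac{1}{6} + 88 \cdot 3 \left(- \frac{1}{10}\right)}{40293 \cdot \frac{1}{5432}} = \frac{- \frac{1}{6} + 88 \left(- \frac{3}{10}\right)}{\frac{40293}{5432}} = \left(- \frac{1}{6} - \frac{132}{5}\right) \frac{5432}{40293} = \left(- \frac{797}{30}\right) \frac{5432}{40293} = - \frac{2164652}{604395}$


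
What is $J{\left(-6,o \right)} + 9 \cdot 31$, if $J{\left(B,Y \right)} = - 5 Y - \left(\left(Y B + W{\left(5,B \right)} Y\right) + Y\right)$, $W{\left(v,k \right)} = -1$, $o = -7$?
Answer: $272$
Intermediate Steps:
$J{\left(B,Y \right)} = - 5 Y - B Y$ ($J{\left(B,Y \right)} = - 5 Y - \left(\left(Y B - Y\right) + Y\right) = - 5 Y - \left(\left(B Y - Y\right) + Y\right) = - 5 Y - \left(\left(- Y + B Y\right) + Y\right) = - 5 Y - B Y$)
$J{\left(-6,o \right)} + 9 \cdot 31 = \left(-1\right) \left(-7\right) \left(5 - 6\right) + 9 \cdot 31 = \left(-1\right) \left(-7\right) \left(-1\right) + 279 = -7 + 279 = 272$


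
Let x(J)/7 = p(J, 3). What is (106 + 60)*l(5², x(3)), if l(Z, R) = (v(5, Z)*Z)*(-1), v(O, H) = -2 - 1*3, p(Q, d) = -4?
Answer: 20750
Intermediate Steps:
x(J) = -28 (x(J) = 7*(-4) = -28)
v(O, H) = -5 (v(O, H) = -2 - 3 = -5)
l(Z, R) = 5*Z (l(Z, R) = -5*Z*(-1) = 5*Z)
(106 + 60)*l(5², x(3)) = (106 + 60)*(5*5²) = 166*(5*25) = 166*125 = 20750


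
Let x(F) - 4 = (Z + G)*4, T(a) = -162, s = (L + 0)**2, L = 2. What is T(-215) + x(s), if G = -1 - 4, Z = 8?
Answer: -146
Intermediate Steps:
G = -5
s = 4 (s = (2 + 0)**2 = 2**2 = 4)
x(F) = 16 (x(F) = 4 + (8 - 5)*4 = 4 + 3*4 = 4 + 12 = 16)
T(-215) + x(s) = -162 + 16 = -146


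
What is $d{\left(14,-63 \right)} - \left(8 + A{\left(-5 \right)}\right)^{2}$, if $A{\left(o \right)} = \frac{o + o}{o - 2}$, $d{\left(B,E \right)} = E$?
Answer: $- \frac{7443}{49} \approx -151.9$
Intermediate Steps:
$A{\left(o \right)} = \frac{2 o}{-2 + o}$
$d{\left(14,-63 \right)} - \left(8 + A{\left(-5 \right)}\right)^{2} = -63 - \left(8 + 2 \left(-5\right) \frac{1}{-2 - 5}\right)^{2} = -63 - \left(8 + 2 \left(-5\right) \frac{1}{-7}\right)^{2} = -63 - \left(8 + 2 \left(-5\right) \left(- \frac{1}{7}\right)\right)^{2} = -63 - \left(8 + \frac{10}{7}\right)^{2} = -63 - \left(\frac{66}{7}\right)^{2} = -63 - \frac{4356}{49} = - \frac{7443}{49}$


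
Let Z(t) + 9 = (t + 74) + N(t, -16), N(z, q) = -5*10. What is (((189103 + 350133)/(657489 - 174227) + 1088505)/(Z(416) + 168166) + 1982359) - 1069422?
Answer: 37191729444824732/40738261707 ≈ 9.1294e+5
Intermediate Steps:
N(z, q) = -50
Z(t) = 15 + t (Z(t) = -9 + ((t + 74) - 50) = -9 + ((74 + t) - 50) = -9 + (24 + t) = 15 + t)
(((189103 + 350133)/(657489 - 174227) + 1088505)/(Z(416) + 168166) + 1982359) - 1069422 = (((189103 + 350133)/(657489 - 174227) + 1088505)/((15 + 416) + 168166) + 1982359) - 1069422 = ((539236/483262 + 1088505)/(431 + 168166) + 1982359) - 1069422 = ((539236*(1/483262) + 1088505)/168597 + 1982359) - 1069422 = ((269618/241631 + 1088505)*(1/168597) + 1982359) - 1069422 = ((263016821273/241631)*(1/168597) + 1982359) - 1069422 = (263016821273/40738261707 + 1982359) - 1069422 = 80758122756048086/40738261707 - 1069422 = 37191729444824732/40738261707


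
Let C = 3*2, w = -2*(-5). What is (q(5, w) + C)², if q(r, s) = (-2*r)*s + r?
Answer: 7921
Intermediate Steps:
w = 10
C = 6
q(r, s) = r - 2*r*s (q(r, s) = -2*r*s + r = r - 2*r*s)
(q(5, w) + C)² = (5*(1 - 2*10) + 6)² = (5*(1 - 20) + 6)² = (5*(-19) + 6)² = (-95 + 6)² = (-89)² = 7921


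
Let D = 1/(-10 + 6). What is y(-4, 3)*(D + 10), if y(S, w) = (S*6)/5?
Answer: -234/5 ≈ -46.800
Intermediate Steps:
y(S, w) = 6*S/5 (y(S, w) = (6*S)*(1/5) = 6*S/5)
D = -1/4 (D = 1/(-4) = -1/4 ≈ -0.25000)
y(-4, 3)*(D + 10) = ((6/5)*(-4))*(-1/4 + 10) = -24/5*39/4 = -234/5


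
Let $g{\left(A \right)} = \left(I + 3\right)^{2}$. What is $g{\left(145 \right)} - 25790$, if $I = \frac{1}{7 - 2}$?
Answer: $- \frac{644494}{25} \approx -25780.0$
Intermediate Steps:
$I = \frac{1}{5} \approx 0.2$
$g{\left(A \right)} = \frac{256}{25}$ ($g{\left(A \right)} = \left(\frac{1}{5} + 3\right)^{2} = \left(\frac{16}{5}\right)^{2} = \frac{256}{25}$)
$g{\left(145 \right)} - 25790 = \frac{256}{25} - 25790 = - \frac{644494}{25}$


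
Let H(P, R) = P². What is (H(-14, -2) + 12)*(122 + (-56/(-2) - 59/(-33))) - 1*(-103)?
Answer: 1045271/33 ≈ 31675.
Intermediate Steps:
(H(-14, -2) + 12)*(122 + (-56/(-2) - 59/(-33))) - 1*(-103) = ((-14)² + 12)*(122 + (-56/(-2) - 59/(-33))) - 1*(-103) = (196 + 12)*(122 + (-56*(-½) - 59*(-1/33))) + 103 = 208*(122 + (28 + 59/33)) + 103 = 208*(122 + 983/33) + 103 = 208*(5009/33) + 103 = 1041872/33 + 103 = 1045271/33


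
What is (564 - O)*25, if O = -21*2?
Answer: 15150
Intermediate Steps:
O = -42
(564 - O)*25 = (564 - 1*(-42))*25 = (564 + 42)*25 = 606*25 = 15150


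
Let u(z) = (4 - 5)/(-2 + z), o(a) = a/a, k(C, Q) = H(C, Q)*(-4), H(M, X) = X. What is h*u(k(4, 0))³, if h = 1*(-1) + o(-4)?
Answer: 0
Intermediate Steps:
k(C, Q) = -4*Q (k(C, Q) = Q*(-4) = -4*Q)
o(a) = 1
u(z) = -1/(-2 + z)
h = 0 (h = 1*(-1) + 1 = -1 + 1 = 0)
h*u(k(4, 0))³ = 0*(-1/(-2 - 4*0))³ = 0*(-1/(-2 + 0))³ = 0*(-1/(-2))³ = 0*(-1*(-½))³ = 0*(½)³ = 0*(⅛) = 0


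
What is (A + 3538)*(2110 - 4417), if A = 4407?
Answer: -18329115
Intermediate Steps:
(A + 3538)*(2110 - 4417) = (4407 + 3538)*(2110 - 4417) = 7945*(-2307) = -18329115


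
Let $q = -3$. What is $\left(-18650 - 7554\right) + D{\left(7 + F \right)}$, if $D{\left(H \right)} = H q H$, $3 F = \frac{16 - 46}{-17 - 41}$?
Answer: $- \frac{22167356}{841} \approx -26358.0$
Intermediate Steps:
$F = \frac{5}{29}$ ($F = \frac{\left(16 - 46\right) \frac{1}{-17 - 41}}{3} = \frac{\left(-30\right) \frac{1}{-58}}{3} = \frac{\left(-30\right) \left(- \frac{1}{58}\right)}{3} = \frac{1}{3} \cdot \frac{15}{29} = \frac{5}{29} \approx 0.17241$)
$D{\left(H \right)} = - 3 H^{2}$ ($D{\left(H \right)} = H \left(-3\right) H = - 3 H H = - 3 H^{2}$)
$\left(-18650 - 7554\right) + D{\left(7 + F \right)} = \left(-18650 - 7554\right) - 3 \left(7 + \frac{5}{29}\right)^{2} = -26204 - 3 \left(\frac{208}{29}\right)^{2} = -26204 - \frac{129792}{841} = - \frac{22167356}{841}$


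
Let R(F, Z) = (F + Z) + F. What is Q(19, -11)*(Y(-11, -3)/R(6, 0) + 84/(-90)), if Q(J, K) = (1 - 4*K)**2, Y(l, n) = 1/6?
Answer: -14895/8 ≈ -1861.9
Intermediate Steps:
R(F, Z) = Z + 2*F
Y(l, n) = 1/6
Q(19, -11)*(Y(-11, -3)/R(6, 0) + 84/(-90)) = (-1 + 4*(-11))**2*(1/(6*(0 + 2*6)) + 84/(-90)) = (-1 - 44)**2*(1/(6*(0 + 12)) + 84*(-1/90)) = (-45)**2*((1/6)/12 - 14/15) = 2025*((1/6)*(1/12) - 14/15) = 2025*(1/72 - 14/15) = 2025*(-331/360) = -14895/8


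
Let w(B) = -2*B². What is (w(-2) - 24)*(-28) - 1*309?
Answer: 587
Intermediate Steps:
(w(-2) - 24)*(-28) - 1*309 = (-2*(-2)² - 24)*(-28) - 1*309 = (-2*4 - 24)*(-28) - 309 = (-8 - 24)*(-28) - 309 = -32*(-28) - 309 = 896 - 309 = 587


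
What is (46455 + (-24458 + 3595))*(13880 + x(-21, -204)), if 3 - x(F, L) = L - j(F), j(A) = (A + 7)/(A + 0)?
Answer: 1081594696/3 ≈ 3.6053e+8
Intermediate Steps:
j(A) = (7 + A)/A
x(F, L) = 3 - L + (7 + F)/F (x(F, L) = 3 - (L - (7 + F)/F) = 3 + (-L + (7 + F)/F) = 3 - L + (7 + F)/F)
(46455 + (-24458 + 3595))*(13880 + x(-21, -204)) = (46455 + (-24458 + 3595))*(13880 + (4 - 1*(-204) + 7/(-21))) = (46455 - 20863)*(13880 + (4 + 204 + 7*(-1/21))) = 25592*(13880 + (4 + 204 - ⅓)) = 25592*(13880 + 623/3) = 25592*(42263/3) = 1081594696/3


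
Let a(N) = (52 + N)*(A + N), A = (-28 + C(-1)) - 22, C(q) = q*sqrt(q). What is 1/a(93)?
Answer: 43/268250 + I/268250 ≈ 0.0001603 + 3.7279e-6*I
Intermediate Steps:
C(q) = q**(3/2)
A = -50 - I (A = (-28 + (-1)**(3/2)) - 22 = (-28 - I) - 22 = -50 - I ≈ -50.0 - 1.0*I)
a(N) = (52 + N)*(-50 + N - I) (a(N) = (52 + N)*((-50 - I) + N) = (52 + N)*(-50 + N - I))
1/a(93) = 1/(-2600 + 93**2 - 52*I + 93*(2 - I)) = 1/(-2600 + 8649 - 52*I + (186 - 93*I)) = 1/(6235 - 145*I) = (6235 + 145*I)/38896250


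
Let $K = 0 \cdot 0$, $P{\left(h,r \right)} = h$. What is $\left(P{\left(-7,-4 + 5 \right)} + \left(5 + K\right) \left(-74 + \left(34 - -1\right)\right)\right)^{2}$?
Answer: $40804$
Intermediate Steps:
$K = 0$
$\left(P{\left(-7,-4 + 5 \right)} + \left(5 + K\right) \left(-74 + \left(34 - -1\right)\right)\right)^{2} = \left(-7 + \left(5 + 0\right) \left(-74 + \left(34 - -1\right)\right)\right)^{2} = \left(-7 + 5 \left(-74 + \left(34 + 1\right)\right)\right)^{2} = \left(-7 + 5 \left(-74 + 35\right)\right)^{2} = \left(-7 + 5 \left(-39\right)\right)^{2} = \left(-7 - 195\right)^{2} = \left(-202\right)^{2} = 40804$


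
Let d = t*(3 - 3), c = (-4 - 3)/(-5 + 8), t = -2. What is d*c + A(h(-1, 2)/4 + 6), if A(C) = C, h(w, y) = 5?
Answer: 29/4 ≈ 7.2500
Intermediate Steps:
c = -7/3 ≈ -2.3333
d = 0 (d = -2*(3 - 3) = -2*0 = 0)
d*c + A(h(-1, 2)/4 + 6) = 0*(-7/3) + (5/4 + 6) = 0 + (5*(¼) + 6) = 0 + (5/4 + 6) = 0 + 29/4 = 29/4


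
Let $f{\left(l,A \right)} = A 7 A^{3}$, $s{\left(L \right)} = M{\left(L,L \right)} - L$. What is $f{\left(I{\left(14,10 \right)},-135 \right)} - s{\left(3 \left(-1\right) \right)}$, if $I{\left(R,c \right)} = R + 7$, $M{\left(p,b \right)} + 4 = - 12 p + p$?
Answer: $2325054343$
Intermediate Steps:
$M{\left(p,b \right)} = -4 - 11 p$ ($M{\left(p,b \right)} = -4 + \left(- 12 p + p\right) = -4 - 11 p$)
$I{\left(R,c \right)} = 7 + R$
$s{\left(L \right)} = -4 - 12 L$ ($s{\left(L \right)} = \left(-4 - 11 L\right) - L = -4 - 12 L$)
$f{\left(l,A \right)} = 7 A^{4}$ ($f{\left(l,A \right)} = 7 A A^{3} = 7 A^{4}$)
$f{\left(I{\left(14,10 \right)},-135 \right)} - s{\left(3 \left(-1\right) \right)} = 7 \left(-135\right)^{4} - \left(-4 - 12 \cdot 3 \left(-1\right)\right) = 7 \cdot 332150625 - \left(-4 - -36\right) = 2325054375 - \left(-4 + 36\right) = 2325054375 - 32 = 2325054343$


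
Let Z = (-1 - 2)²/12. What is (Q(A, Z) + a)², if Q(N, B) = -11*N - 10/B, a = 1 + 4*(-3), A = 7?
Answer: 92416/9 ≈ 10268.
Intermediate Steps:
a = -11 (a = 1 - 12 = -11)
Z = ¾ (Z = (-3)²*(1/12) = 9*(1/12) = ¾ ≈ 0.75000)
(Q(A, Z) + a)² = ((-11*7 - 10/¾) - 11)² = ((-77 - 10*4/3) - 11)² = ((-77 - 40/3) - 11)² = (-271/3 - 11)² = (-304/3)² = 92416/9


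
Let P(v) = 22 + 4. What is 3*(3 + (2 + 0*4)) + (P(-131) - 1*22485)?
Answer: -22444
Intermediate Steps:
P(v) = 26
3*(3 + (2 + 0*4)) + (P(-131) - 1*22485) = 3*(3 + (2 + 0*4)) + (26 - 1*22485) = 3*(3 + (2 + 0)) + (26 - 22485) = 3*(3 + 2) - 22459 = 3*5 - 22459 = 15 - 22459 = -22444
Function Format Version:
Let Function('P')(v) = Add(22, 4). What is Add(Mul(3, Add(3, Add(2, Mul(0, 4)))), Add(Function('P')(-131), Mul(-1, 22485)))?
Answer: -22444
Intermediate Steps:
Function('P')(v) = 26
Add(Mul(3, Add(3, Add(2, Mul(0, 4)))), Add(Function('P')(-131), Mul(-1, 22485))) = Add(Mul(3, Add(3, Add(2, Mul(0, 4)))), Add(26, Mul(-1, 22485))) = Add(Mul(3, Add(3, Add(2, 0))), Add(26, -22485)) = Add(Mul(3, Add(3, 2)), -22459) = Add(Mul(3, 5), -22459) = Add(15, -22459) = -22444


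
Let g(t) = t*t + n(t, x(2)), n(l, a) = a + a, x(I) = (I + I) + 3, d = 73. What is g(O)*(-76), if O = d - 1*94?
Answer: -34580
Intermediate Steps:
x(I) = 3 + 2*I (x(I) = 2*I + 3 = 3 + 2*I)
O = -21 (O = 73 - 1*94 = 73 - 94 = -21)
n(l, a) = 2*a
g(t) = 14 + t² (g(t) = t*t + 2*(3 + 2*2) = t² + 2*(3 + 4) = t² + 2*7 = t² + 14 = 14 + t²)
g(O)*(-76) = (14 + (-21)²)*(-76) = (14 + 441)*(-76) = 455*(-76) = -34580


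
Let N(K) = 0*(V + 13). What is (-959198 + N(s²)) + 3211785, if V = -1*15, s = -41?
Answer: 2252587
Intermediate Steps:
V = -15
N(K) = 0 (N(K) = 0*(-15 + 13) = 0*(-2) = 0)
(-959198 + N(s²)) + 3211785 = (-959198 + 0) + 3211785 = -959198 + 3211785 = 2252587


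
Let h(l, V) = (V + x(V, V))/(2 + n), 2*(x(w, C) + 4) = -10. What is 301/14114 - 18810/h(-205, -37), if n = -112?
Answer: -14601631777/324622 ≈ -44980.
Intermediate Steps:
x(w, C) = -9 (x(w, C) = -4 + (½)*(-10) = -4 - 5 = -9)
h(l, V) = 9/110 - V/110 (h(l, V) = (V - 9)/(2 - 112) = (-9 + V)/(-110) = (-9 + V)*(-1/110) = 9/110 - V/110)
301/14114 - 18810/h(-205, -37) = 301/14114 - 18810/(9/110 - 1/110*(-37)) = 301*(1/14114) - 18810/(9/110 + 37/110) = 301/14114 - 18810/23/55 = 301/14114 - 18810*55/23 = 301/14114 - 1034550/23 = -14601631777/324622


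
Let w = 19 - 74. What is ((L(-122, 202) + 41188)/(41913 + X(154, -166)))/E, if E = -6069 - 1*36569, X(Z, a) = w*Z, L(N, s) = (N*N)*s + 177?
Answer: -3047933/1425942634 ≈ -0.0021375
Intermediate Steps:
L(N, s) = 177 + s*N² (L(N, s) = N²*s + 177 = s*N² + 177 = 177 + s*N²)
w = -55
X(Z, a) = -55*Z
E = -42638 (E = -6069 - 36569 = -42638)
((L(-122, 202) + 41188)/(41913 + X(154, -166)))/E = (((177 + 202*(-122)²) + 41188)/(41913 - 55*154))/(-42638) = (((177 + 202*14884) + 41188)/(41913 - 8470))*(-1/42638) = (((177 + 3006568) + 41188)/33443)*(-1/42638) = ((3006745 + 41188)*(1/33443))*(-1/42638) = (3047933*(1/33443))*(-1/42638) = (3047933/33443)*(-1/42638) = -3047933/1425942634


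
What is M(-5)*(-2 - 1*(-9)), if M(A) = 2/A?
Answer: -14/5 ≈ -2.8000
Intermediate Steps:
M(-5)*(-2 - 1*(-9)) = (2/(-5))*(-2 - 1*(-9)) = (2*(-1/5))*(-2 + 9) = -2/5*7 = -14/5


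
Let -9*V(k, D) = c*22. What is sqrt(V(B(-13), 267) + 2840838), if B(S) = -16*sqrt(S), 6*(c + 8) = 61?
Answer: sqrt(230107449)/9 ≈ 1685.5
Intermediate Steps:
c = 13/6 (c = -8 + (1/6)*61 = -8 + 61/6 = 13/6 ≈ 2.1667)
V(k, D) = -143/27 (V(k, D) = -13*22/54 = -1/9*143/3 = -143/27)
sqrt(V(B(-13), 267) + 2840838) = sqrt(-143/27 + 2840838) = sqrt(76702483/27) = sqrt(230107449)/9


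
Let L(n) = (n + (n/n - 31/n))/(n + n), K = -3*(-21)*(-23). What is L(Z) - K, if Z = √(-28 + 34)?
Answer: 17363/12 + √6/12 ≈ 1447.1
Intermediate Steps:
Z = √6 ≈ 2.4495
K = -1449 (K = 63*(-23) = -1449)
L(n) = (1 + n - 31/n)/(2*n) (L(n) = (n + (1 - 31/n))/((2*n)) = (1 + n - 31/n)*(1/(2*n)) = (1 + n - 31/n)/(2*n))
L(Z) - K = (-31 + √6 + (√6)²)/(2*(√6)²) - 1*(-1449) = (½)*(⅙)*(-31 + √6 + 6) + 1449 = (½)*(⅙)*(-25 + √6) + 1449 = (-25/12 + √6/12) + 1449 = 17363/12 + √6/12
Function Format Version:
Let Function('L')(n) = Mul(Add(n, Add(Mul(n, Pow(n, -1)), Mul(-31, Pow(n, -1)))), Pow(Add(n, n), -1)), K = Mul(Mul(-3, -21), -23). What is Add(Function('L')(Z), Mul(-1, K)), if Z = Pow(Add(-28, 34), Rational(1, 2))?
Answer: Add(Rational(17363, 12), Mul(Rational(1, 12), Pow(6, Rational(1, 2)))) ≈ 1447.1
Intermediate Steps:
Z = Pow(6, Rational(1, 2)) ≈ 2.4495
K = -1449 (K = Mul(63, -23) = -1449)
Function('L')(n) = Mul(Rational(1, 2), Pow(n, -1), Add(1, n, Mul(-31, Pow(n, -1)))) (Function('L')(n) = Mul(Add(n, Add(1, Mul(-31, Pow(n, -1)))), Pow(Mul(2, n), -1)) = Mul(Add(1, n, Mul(-31, Pow(n, -1))), Mul(Rational(1, 2), Pow(n, -1))) = Mul(Rational(1, 2), Pow(n, -1), Add(1, n, Mul(-31, Pow(n, -1)))))
Add(Function('L')(Z), Mul(-1, K)) = Add(Mul(Rational(1, 2), Pow(Pow(6, Rational(1, 2)), -2), Add(-31, Pow(6, Rational(1, 2)), Pow(Pow(6, Rational(1, 2)), 2))), Mul(-1, -1449)) = Add(Mul(Rational(1, 2), Rational(1, 6), Add(-31, Pow(6, Rational(1, 2)), 6)), 1449) = Add(Mul(Rational(1, 2), Rational(1, 6), Add(-25, Pow(6, Rational(1, 2)))), 1449) = Add(Add(Rational(-25, 12), Mul(Rational(1, 12), Pow(6, Rational(1, 2)))), 1449) = Add(Rational(17363, 12), Mul(Rational(1, 12), Pow(6, Rational(1, 2))))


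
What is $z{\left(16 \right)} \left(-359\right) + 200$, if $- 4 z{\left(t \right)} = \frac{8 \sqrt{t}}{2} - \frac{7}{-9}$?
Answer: $\frac{61409}{36} \approx 1705.8$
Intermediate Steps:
$z{\left(t \right)} = - \frac{7}{36} - \sqrt{t}$ ($z{\left(t \right)} = - \frac{\frac{8 \sqrt{t}}{2} - \frac{7}{-9}}{4} = - \frac{8 \sqrt{t} \frac{1}{2} - - \frac{7}{9}}{4} = - \frac{4 \sqrt{t} + \frac{7}{9}}{4} = - \frac{\frac{7}{9} + 4 \sqrt{t}}{4} = - \frac{7}{36} - \sqrt{t}$)
$z{\left(16 \right)} \left(-359\right) + 200 = \left(- \frac{7}{36} - \sqrt{16}\right) \left(-359\right) + 200 = \left(- \frac{7}{36} - 4\right) \left(-359\right) + 200 = \left(- \frac{151}{36}\right) \left(-359\right) + 200 = \frac{54209}{36} + 200 = \frac{61409}{36}$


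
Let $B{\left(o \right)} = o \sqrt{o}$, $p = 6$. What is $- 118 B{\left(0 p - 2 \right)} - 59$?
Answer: $-59 + 236 i \sqrt{2} \approx -59.0 + 333.75 i$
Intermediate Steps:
$B{\left(o \right)} = o^{\frac{3}{2}}$
$- 118 B{\left(0 p - 2 \right)} - 59 = - 118 \left(0 \cdot 6 - 2\right)^{\frac{3}{2}} - 59 = - 118 \left(0 - 2\right)^{\frac{3}{2}} - 59 = - 118 \left(-2\right)^{\frac{3}{2}} - 59 = - 118 \left(- 2 i \sqrt{2}\right) - 59 = 236 i \sqrt{2} - 59 = -59 + 236 i \sqrt{2}$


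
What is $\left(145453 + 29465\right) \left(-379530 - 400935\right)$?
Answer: $-136517376870$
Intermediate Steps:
$\left(145453 + 29465\right) \left(-379530 - 400935\right) = 174918 \left(-780465\right) = -136517376870$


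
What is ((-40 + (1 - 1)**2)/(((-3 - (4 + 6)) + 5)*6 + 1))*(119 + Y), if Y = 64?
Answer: 7320/47 ≈ 155.74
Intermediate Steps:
((-40 + (1 - 1)**2)/(((-3 - (4 + 6)) + 5)*6 + 1))*(119 + Y) = ((-40 + (1 - 1)**2)/(((-3 - (4 + 6)) + 5)*6 + 1))*(119 + 64) = ((-40 + 0**2)/(((-3 - 1*10) + 5)*6 + 1))*183 = ((-40 + 0)/(((-3 - 10) + 5)*6 + 1))*183 = -40/((-13 + 5)*6 + 1)*183 = -40/(-8*6 + 1)*183 = -40/(-48 + 1)*183 = -40/(-47)*183 = -40*(-1/47)*183 = (40/47)*183 = 7320/47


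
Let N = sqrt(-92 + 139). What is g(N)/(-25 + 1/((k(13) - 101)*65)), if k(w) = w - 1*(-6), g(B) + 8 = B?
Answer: 42640/133251 - 5330*sqrt(47)/133251 ≈ 0.045773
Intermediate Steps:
N = sqrt(47) ≈ 6.8557
g(B) = -8 + B
k(w) = 6 + w (k(w) = w + 6 = 6 + w)
g(N)/(-25 + 1/((k(13) - 101)*65)) = (-8 + sqrt(47))/(-25 + 1/(((6 + 13) - 101)*65)) = (-8 + sqrt(47))/(-25 + (1/65)/(19 - 101)) = (-8 + sqrt(47))/(-25 + (1/65)/(-82)) = (-8 + sqrt(47))/(-25 - 1/82*1/65) = (-8 + sqrt(47))/(-25 - 1/5330) = (-8 + sqrt(47))/(-133251/5330) = (-8 + sqrt(47))*(-5330/133251) = 42640/133251 - 5330*sqrt(47)/133251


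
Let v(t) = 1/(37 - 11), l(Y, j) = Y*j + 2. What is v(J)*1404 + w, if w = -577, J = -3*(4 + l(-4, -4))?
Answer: -523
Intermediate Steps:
l(Y, j) = 2 + Y*j
J = -66 (J = -3*(4 + (2 - 4*(-4))) = -3*(4 + (2 + 16)) = -3*(4 + 18) = -3*22 = -66)
v(t) = 1/26
v(J)*1404 + w = (1/26)*1404 - 577 = 54 - 577 = -523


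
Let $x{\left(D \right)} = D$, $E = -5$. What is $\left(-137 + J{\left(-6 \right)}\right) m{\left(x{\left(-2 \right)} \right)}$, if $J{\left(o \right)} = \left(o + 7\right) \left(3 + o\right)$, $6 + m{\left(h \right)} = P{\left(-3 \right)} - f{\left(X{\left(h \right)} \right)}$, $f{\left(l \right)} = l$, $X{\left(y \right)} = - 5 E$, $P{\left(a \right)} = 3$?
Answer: $3920$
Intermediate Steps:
$X{\left(y \right)} = 25$ ($X{\left(y \right)} = \left(-5\right) \left(-5\right) = 25$)
$m{\left(h \right)} = -28$ ($m{\left(h \right)} = -6 + \left(3 - 25\right) = -6 - 22 = -28$)
$J{\left(o \right)} = \left(3 + o\right) \left(7 + o\right)$ ($J{\left(o \right)} = \left(7 + o\right) \left(3 + o\right) = \left(3 + o\right) \left(7 + o\right)$)
$\left(-137 + J{\left(-6 \right)}\right) m{\left(x{\left(-2 \right)} \right)} = \left(-137 + \left(21 + \left(-6\right)^{2} + 10 \left(-6\right)\right)\right) \left(-28\right) = \left(-137 + \left(21 + 36 - 60\right)\right) \left(-28\right) = \left(-137 - 3\right) \left(-28\right) = \left(-140\right) \left(-28\right) = 3920$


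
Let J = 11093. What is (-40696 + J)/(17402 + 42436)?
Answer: -29603/59838 ≈ -0.49472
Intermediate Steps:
(-40696 + J)/(17402 + 42436) = (-40696 + 11093)/(17402 + 42436) = -29603/59838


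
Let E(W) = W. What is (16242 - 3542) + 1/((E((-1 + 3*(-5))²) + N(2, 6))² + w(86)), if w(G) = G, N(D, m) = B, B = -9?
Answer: 775906501/61095 ≈ 12700.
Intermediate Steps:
N(D, m) = -9
(16242 - 3542) + 1/((E((-1 + 3*(-5))²) + N(2, 6))² + w(86)) = (16242 - 3542) + 1/(((-1 + 3*(-5))² - 9)² + 86) = 12700 + 1/(((-1 - 15)² - 9)² + 86) = 12700 + 1/(((-16)² - 9)² + 86) = 12700 + 1/((256 - 9)² + 86) = 12700 + 1/(247² + 86) = 12700 + 1/(61009 + 86) = 12700 + 1/61095 = 775906501/61095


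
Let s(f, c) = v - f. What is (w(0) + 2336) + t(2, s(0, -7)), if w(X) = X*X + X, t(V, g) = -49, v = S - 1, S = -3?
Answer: 2287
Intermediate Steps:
v = -4 (v = -3 - 1 = -4)
s(f, c) = -4 - f
w(X) = X + X² (w(X) = X² + X = X + X²)
(w(0) + 2336) + t(2, s(0, -7)) = (0*(1 + 0) + 2336) - 49 = (0*1 + 2336) - 49 = (0 + 2336) - 49 = 2336 - 49 = 2287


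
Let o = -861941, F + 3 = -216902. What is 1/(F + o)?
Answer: -1/1078846 ≈ -9.2692e-7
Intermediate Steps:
F = -216905 (F = -3 - 216902 = -216905)
1/(F + o) = 1/(-216905 - 861941) = 1/(-1078846) = -1/1078846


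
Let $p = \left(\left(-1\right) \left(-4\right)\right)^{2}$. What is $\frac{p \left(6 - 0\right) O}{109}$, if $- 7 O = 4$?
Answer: $- \frac{384}{763} \approx -0.50328$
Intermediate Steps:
$O = - \frac{4}{7}$ ($O = \left(- \frac{1}{7}\right) 4 = - \frac{4}{7} \approx -0.57143$)
$p = 16$ ($p = 4^{2} = 16$)
$\frac{p \left(6 - 0\right) O}{109} = \frac{16 \left(6 - 0\right) \left(- \frac{4}{7}\right)}{109} = \frac{16 \left(6 + 0\right) \left(- \frac{4}{7}\right)}{109} = \frac{16 \cdot 6 \left(- \frac{4}{7}\right)}{109} = \frac{96 \left(- \frac{4}{7}\right)}{109} = \frac{1}{109} \left(- \frac{384}{7}\right) = - \frac{384}{763}$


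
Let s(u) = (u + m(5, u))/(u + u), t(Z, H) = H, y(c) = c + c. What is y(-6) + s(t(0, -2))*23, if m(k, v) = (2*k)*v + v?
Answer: 126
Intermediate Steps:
y(c) = 2*c
m(k, v) = v + 2*k*v (m(k, v) = 2*k*v + v = v + 2*k*v)
s(u) = 6 (s(u) = (u + u*(1 + 2*5))/(u + u) = (u + u*(1 + 10))/((2*u)) = (u + u*11)*(1/(2*u)) = (u + 11*u)*(1/(2*u)) = (12*u)*(1/(2*u)) = 6)
y(-6) + s(t(0, -2))*23 = 2*(-6) + 6*23 = -12 + 138 = 126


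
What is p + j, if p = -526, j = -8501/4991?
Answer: -2633767/4991 ≈ -527.70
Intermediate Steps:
j = -8501/4991 (j = -8501*1/4991 = -8501/4991 ≈ -1.7033)
p + j = -526 - 8501/4991 = -2633767/4991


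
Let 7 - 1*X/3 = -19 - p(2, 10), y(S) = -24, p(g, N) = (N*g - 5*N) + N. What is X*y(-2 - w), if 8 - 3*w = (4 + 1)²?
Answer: -432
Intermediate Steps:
w = -17/3 (w = 8/3 - (4 + 1)²/3 = 8/3 - ⅓*5² = 8/3 - ⅓*25 = 8/3 - 25/3 = -17/3 ≈ -5.6667)
p(g, N) = -4*N + N*g (p(g, N) = (-5*N + N*g) + N = -4*N + N*g)
X = 18 (X = 21 - 3*(-19 - 10*(-4 + 2)) = 21 - 3*(-19 - 10*(-2)) = 21 - 3*(-19 - 1*(-20)) = 21 - 3*(-19 + 20) = 21 - 3*1 = 21 - 3 = 18)
X*y(-2 - w) = 18*(-24) = -432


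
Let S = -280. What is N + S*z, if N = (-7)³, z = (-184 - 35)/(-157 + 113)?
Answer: -19103/11 ≈ -1736.6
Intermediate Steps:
z = 219/44 (z = -219/(-44) = -219*(-1/44) = 219/44 ≈ 4.9773)
N = -343
N + S*z = -343 - 280*219/44 = -343 - 15330/11 = -19103/11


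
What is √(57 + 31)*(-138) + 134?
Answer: 134 - 276*√22 ≈ -1160.6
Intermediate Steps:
√(57 + 31)*(-138) + 134 = √88*(-138) + 134 = (2*√22)*(-138) + 134 = -276*√22 + 134 = 134 - 276*√22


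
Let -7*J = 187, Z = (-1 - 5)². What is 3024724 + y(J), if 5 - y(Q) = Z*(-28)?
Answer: 3025737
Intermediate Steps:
Z = 36 (Z = (-6)² = 36)
J = -187/7 (J = -⅐*187 = -187/7 ≈ -26.714)
y(Q) = 1013 (y(Q) = 5 - 36*(-28) = 5 - 1*(-1008) = 5 + 1008 = 1013)
3024724 + y(J) = 3024724 + 1013 = 3025737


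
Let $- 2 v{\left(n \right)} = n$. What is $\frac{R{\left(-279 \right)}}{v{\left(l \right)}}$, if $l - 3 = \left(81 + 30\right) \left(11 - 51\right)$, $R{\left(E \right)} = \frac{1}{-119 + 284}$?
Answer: $\frac{2}{732105} \approx 2.7318 \cdot 10^{-6}$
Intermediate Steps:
$R{\left(E \right)} = \frac{1}{165}$
$l = -4437$ ($l = 3 + \left(81 + 30\right) \left(11 - 51\right) = 3 + 111 \left(-40\right) = 3 - 4440 = -4437$)
$v{\left(n \right)} = - \frac{n}{2}$
$\frac{R{\left(-279 \right)}}{v{\left(l \right)}} = \frac{1}{165 \left(\left(- \frac{1}{2}\right) \left(-4437\right)\right)} = \frac{1}{165 \cdot \frac{4437}{2}} = \frac{1}{165} \cdot \frac{2}{4437} = \frac{2}{732105}$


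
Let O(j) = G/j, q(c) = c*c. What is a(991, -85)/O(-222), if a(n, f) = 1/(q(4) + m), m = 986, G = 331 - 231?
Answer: -37/16700 ≈ -0.0022156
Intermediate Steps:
G = 100
q(c) = c**2
a(n, f) = 1/1002 (a(n, f) = 1/(4**2 + 986) = 1/(16 + 986) = 1/1002)
O(j) = 100/j
a(991, -85)/O(-222) = 1/(1002*((100/(-222)))) = 1/(1002*((100*(-1/222)))) = 1/(1002*(-50/111)) = (1/1002)*(-111/50) = -37/16700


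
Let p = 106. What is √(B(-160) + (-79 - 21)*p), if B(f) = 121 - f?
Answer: I*√10319 ≈ 101.58*I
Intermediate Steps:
√(B(-160) + (-79 - 21)*p) = √((121 - 1*(-160)) + (-79 - 21)*106) = √((121 + 160) - 100*106) = √(281 - 10600) = √(-10319) = I*√10319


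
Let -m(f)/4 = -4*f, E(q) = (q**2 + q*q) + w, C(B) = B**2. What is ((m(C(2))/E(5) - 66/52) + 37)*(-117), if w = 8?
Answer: -249957/58 ≈ -4309.6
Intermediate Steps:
E(q) = 8 + 2*q**2 (E(q) = (q**2 + q*q) + 8 = (q**2 + q**2) + 8 = 2*q**2 + 8 = 8 + 2*q**2)
m(f) = 16*f (m(f) = -(-16)*f = 16*f)
((m(C(2))/E(5) - 66/52) + 37)*(-117) = (((16*2**2)/(8 + 2*5**2) - 66/52) + 37)*(-117) = (((16*4)/(8 + 2*25) - 66*1/52) + 37)*(-117) = ((64/(8 + 50) - 33/26) + 37)*(-117) = ((64/58 - 33/26) + 37)*(-117) = ((64*(1/58) - 33/26) + 37)*(-117) = ((32/29 - 33/26) + 37)*(-117) = (-125/754 + 37)*(-117) = (27773/754)*(-117) = -249957/58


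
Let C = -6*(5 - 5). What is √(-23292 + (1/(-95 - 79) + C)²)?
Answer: 19*I*√1953431/174 ≈ 152.62*I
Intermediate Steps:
C = 0 (C = -6*0 = 0)
√(-23292 + (1/(-95 - 79) + C)²) = √(-23292 + (1/(-95 - 79) + 0)²) = √(-23292 + (1/(-174) + 0)²) = √(-23292 + (-1/174 + 0)²) = √(-23292 + (-1/174)²) = √(-23292 + 1/30276) = √(-705188591/30276) = 19*I*√1953431/174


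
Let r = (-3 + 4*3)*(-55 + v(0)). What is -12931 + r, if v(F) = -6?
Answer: -13480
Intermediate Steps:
r = -549 (r = (-3 + 4*3)*(-55 - 6) = (-3 + 12)*(-61) = 9*(-61) = -549)
-12931 + r = -12931 - 549 = -13480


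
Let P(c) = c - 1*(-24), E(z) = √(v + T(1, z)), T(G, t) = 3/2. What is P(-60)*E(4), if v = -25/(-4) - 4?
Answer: -18*√15 ≈ -69.714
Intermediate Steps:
T(G, t) = 3/2 (T(G, t) = 3*(½) = 3/2)
v = 9/4 (v = -25*(-1)/4 - 4 = -5*(-5/4) - 4 = 25/4 - 4 = 9/4 ≈ 2.2500)
E(z) = √15/2 (E(z) = √(9/4 + 3/2) = √(15/4) = √15/2)
P(c) = 24 + c (P(c) = c + 24 = 24 + c)
P(-60)*E(4) = (24 - 60)*(√15/2) = -18*√15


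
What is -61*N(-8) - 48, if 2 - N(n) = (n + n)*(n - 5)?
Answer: 12518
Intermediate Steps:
N(n) = 2 - 2*n*(-5 + n) (N(n) = 2 - (n + n)*(n - 5) = 2 - 2*n*(-5 + n))
-61*N(-8) - 48 = -61*(2 - 2*(-8)² + 10*(-8)) - 48 = -61*(2 - 2*64 - 80) - 48 = -61*(2 - 128 - 80) - 48 = -61*(-206) - 48 = 12566 - 48 = 12518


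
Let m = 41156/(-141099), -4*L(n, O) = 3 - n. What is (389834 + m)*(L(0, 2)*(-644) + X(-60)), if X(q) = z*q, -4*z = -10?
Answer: 6105571251510/47033 ≈ 1.2981e+8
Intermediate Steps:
z = 5/2 (z = -¼*(-10) = 5/2 ≈ 2.5000)
L(n, O) = -¾ + n/4 (L(n, O) = -(3 - n)/4 = -¾ + n/4)
m = -41156/141099 (m = 41156*(-1/141099) = -41156/141099 ≈ -0.29168)
X(q) = 5*q/2
(389834 + m)*(L(0, 2)*(-644) + X(-60)) = (389834 - 41156/141099)*((-¾ + (¼)*0)*(-644) + (5/2)*(-60)) = 55005146410*((-¾ + 0)*(-644) - 150)/141099 = 55005146410*(-¾*(-644) - 150)/141099 = 55005146410*(483 - 150)/141099 = (55005146410/141099)*333 = 6105571251510/47033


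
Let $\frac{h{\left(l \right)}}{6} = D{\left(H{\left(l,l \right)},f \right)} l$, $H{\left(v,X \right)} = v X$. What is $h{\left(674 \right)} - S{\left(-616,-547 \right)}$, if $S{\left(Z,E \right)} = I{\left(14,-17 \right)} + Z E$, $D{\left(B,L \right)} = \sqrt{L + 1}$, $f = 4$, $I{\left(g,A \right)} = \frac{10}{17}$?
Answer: $- \frac{5728194}{17} + 4044 \sqrt{5} \approx -3.2791 \cdot 10^{5}$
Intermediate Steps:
$I{\left(g,A \right)} = \frac{10}{17}$ ($I{\left(g,A \right)} = 10 \cdot \frac{1}{17} = \frac{10}{17}$)
$H{\left(v,X \right)} = X v$
$D{\left(B,L \right)} = \sqrt{1 + L}$
$h{\left(l \right)} = 6 l \sqrt{5}$ ($h{\left(l \right)} = 6 \sqrt{1 + 4} l = 6 \sqrt{5} l = 6 l \sqrt{5}$)
$S{\left(Z,E \right)} = \frac{10}{17} + E Z$ ($S{\left(Z,E \right)} = \frac{10}{17} + Z E = \frac{10}{17} + E Z$)
$h{\left(674 \right)} - S{\left(-616,-547 \right)} = 6 \cdot 674 \sqrt{5} - \left(\frac{10}{17} - -336952\right) = 4044 \sqrt{5} - \left(\frac{10}{17} + 336952\right) = 4044 \sqrt{5} - \frac{5728194}{17} = - \frac{5728194}{17} + 4044 \sqrt{5}$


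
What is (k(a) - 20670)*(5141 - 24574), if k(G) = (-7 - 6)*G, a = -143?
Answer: 365554163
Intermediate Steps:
k(G) = -13*G
(k(a) - 20670)*(5141 - 24574) = (-13*(-143) - 20670)*(5141 - 24574) = (1859 - 20670)*(-19433) = -18811*(-19433) = 365554163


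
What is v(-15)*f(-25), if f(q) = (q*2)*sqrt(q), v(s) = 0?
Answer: 0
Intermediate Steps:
f(q) = 2*q**(3/2) (f(q) = (2*q)*sqrt(q) = 2*q**(3/2))
v(-15)*f(-25) = 0*(2*(-25)**(3/2)) = 0*(2*(-125*I)) = 0*(-250*I) = 0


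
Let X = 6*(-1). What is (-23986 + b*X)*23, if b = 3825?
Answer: -1079528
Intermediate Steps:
X = -6
(-23986 + b*X)*23 = (-23986 + 3825*(-6))*23 = (-23986 - 22950)*23 = -46936*23 = -1079528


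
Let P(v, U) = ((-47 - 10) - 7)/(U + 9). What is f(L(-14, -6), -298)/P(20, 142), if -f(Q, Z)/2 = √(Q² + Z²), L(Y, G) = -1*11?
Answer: 755*√3557/32 ≈ 1407.1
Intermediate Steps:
L(Y, G) = -11
f(Q, Z) = -2*√(Q² + Z²)
P(v, U) = -64/(9 + U) (P(v, U) = (-57 - 7)/(9 + U) = -64/(9 + U))
f(L(-14, -6), -298)/P(20, 142) = (-2*√((-11)² + (-298)²))/((-64/(9 + 142))) = (-2*√(121 + 88804))/((-64/151)) = (-10*√3557)/((-64*1/151)) = (-10*√3557)/(-64/151) = -10*√3557*(-151/64) = 755*√3557/32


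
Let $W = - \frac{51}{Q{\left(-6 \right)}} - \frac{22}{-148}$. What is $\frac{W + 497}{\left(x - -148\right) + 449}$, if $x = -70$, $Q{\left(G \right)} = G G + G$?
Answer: $\frac{91658}{97495} \approx 0.94013$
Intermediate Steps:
$Q{\left(G \right)} = G + G^{2}$ ($Q{\left(G \right)} = G^{2} + G = G + G^{2}$)
$W = - \frac{287}{185}$ ($W = - \frac{51}{\left(-6\right) \left(1 - 6\right)} - \frac{22}{-148} = - \frac{51}{\left(-6\right) \left(-5\right)} - - \frac{11}{74} = - \frac{51}{30} + \frac{11}{74} = \left(-51\right) \frac{1}{30} + \frac{11}{74} = - \frac{17}{10} + \frac{11}{74} = - \frac{287}{185} \approx -1.5514$)
$\frac{W + 497}{\left(x - -148\right) + 449} = \frac{- \frac{287}{185} + 497}{\left(-70 - -148\right) + 449} = \frac{91658}{185 \left(\left(-70 + 148\right) + 449\right)} = \frac{91658}{185 \left(78 + 449\right)} = \frac{91658}{185 \cdot 527} = \frac{91658}{185} \cdot \frac{1}{527} = \frac{91658}{97495}$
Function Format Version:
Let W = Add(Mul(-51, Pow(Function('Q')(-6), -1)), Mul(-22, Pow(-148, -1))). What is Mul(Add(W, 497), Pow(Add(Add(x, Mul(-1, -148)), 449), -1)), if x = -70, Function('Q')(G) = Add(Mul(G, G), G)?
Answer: Rational(91658, 97495) ≈ 0.94013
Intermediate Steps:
Function('Q')(G) = Add(G, Pow(G, 2)) (Function('Q')(G) = Add(Pow(G, 2), G) = Add(G, Pow(G, 2)))
W = Rational(-287, 185) (W = Add(Mul(-51, Pow(Mul(-6, Add(1, -6)), -1)), Mul(-22, Pow(-148, -1))) = Add(Mul(-51, Pow(Mul(-6, -5), -1)), Mul(-22, Rational(-1, 148))) = Add(Mul(-51, Pow(30, -1)), Rational(11, 74)) = Add(Mul(-51, Rational(1, 30)), Rational(11, 74)) = Add(Rational(-17, 10), Rational(11, 74)) = Rational(-287, 185) ≈ -1.5514)
Mul(Add(W, 497), Pow(Add(Add(x, Mul(-1, -148)), 449), -1)) = Mul(Add(Rational(-287, 185), 497), Pow(Add(Add(-70, Mul(-1, -148)), 449), -1)) = Mul(Rational(91658, 185), Pow(Add(Add(-70, 148), 449), -1)) = Mul(Rational(91658, 185), Pow(Add(78, 449), -1)) = Mul(Rational(91658, 185), Pow(527, -1)) = Mul(Rational(91658, 185), Rational(1, 527)) = Rational(91658, 97495)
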